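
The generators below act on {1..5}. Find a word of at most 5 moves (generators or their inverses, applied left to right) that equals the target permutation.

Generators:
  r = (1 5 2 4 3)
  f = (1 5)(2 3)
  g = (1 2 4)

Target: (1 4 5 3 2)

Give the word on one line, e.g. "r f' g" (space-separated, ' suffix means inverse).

  after r: (1 5 2 4 3)
  after r: (1 2 3 5 4)
  after r: (1 4 5 3 2)

r r r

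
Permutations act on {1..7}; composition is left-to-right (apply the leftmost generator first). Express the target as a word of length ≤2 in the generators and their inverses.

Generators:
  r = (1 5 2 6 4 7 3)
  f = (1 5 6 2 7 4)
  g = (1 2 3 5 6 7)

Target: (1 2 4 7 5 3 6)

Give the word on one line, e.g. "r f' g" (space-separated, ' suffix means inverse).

g' f'

  after g': (1 7 6 5 3 2)
  after f': (1 2 4 7 5 3 6)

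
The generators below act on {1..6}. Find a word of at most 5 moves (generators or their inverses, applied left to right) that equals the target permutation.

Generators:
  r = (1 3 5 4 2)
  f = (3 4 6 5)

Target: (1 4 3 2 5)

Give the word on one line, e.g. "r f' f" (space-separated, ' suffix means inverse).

r r r

  after r: (1 3 5 4 2)
  after r: (1 5 2 3 4)
  after r: (1 4 3 2 5)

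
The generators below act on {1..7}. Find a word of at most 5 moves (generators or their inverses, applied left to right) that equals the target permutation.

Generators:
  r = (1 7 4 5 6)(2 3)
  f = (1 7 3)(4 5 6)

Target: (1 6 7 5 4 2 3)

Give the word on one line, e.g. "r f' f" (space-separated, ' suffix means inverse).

r' f r f' f'

  after r': (1 6 5 4 7)(2 3)
  after f: (1 4 3 2)
  after r: (1 5 6)(2 7 4)
  after f': (1 4 2)(3 7 6)
  after f': (1 6 7 5 4 2 3)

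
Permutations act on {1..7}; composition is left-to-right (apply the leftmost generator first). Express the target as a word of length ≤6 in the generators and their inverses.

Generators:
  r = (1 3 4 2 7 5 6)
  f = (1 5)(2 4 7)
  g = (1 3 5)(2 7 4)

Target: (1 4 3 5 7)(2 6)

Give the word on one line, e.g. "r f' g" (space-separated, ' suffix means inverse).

  after f: (1 5)(2 4 7)
  after r': (1 7 4 2 3)(5 6)
  after r': (1 2)(3 6 7)
  after r': (1 4 3 5 7)(2 6)

f r' r' r'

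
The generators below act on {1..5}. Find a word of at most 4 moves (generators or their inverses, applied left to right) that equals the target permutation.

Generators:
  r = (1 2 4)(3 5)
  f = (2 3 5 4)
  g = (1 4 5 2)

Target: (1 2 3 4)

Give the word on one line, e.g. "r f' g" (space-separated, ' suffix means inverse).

  after f': (2 4 5 3)
  after g: (1 4 2 5 3)
  after r': (1 2 3 4)

f' g r'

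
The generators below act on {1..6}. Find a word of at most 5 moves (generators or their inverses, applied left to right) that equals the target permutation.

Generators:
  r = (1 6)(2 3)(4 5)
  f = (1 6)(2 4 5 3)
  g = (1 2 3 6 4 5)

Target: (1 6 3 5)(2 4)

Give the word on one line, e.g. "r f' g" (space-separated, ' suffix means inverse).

  after g': (1 5 4 6 3 2)
  after r': (1 4)(2 6)
  after f': (1 2)(3 5 4 6)
  after g': (2 5 6)(3 4)
  after r: (1 6 3 5)(2 4)

g' r' f' g' r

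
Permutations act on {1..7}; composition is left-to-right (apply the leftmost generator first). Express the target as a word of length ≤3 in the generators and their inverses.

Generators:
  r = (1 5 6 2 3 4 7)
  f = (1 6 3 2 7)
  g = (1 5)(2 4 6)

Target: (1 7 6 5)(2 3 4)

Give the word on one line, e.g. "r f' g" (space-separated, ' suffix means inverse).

f' g'

  after f': (1 7 2 3 6)
  after g': (1 7 6 5)(2 3 4)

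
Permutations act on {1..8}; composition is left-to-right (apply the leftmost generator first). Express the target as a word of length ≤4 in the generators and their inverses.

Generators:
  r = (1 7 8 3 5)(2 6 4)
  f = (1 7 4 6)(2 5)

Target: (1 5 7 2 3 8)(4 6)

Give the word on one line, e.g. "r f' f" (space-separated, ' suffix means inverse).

  after f': (1 6 4 7)(2 5)
  after r': (1 2 3 8 7 5 4)
  after f': (1 5 7 2 3 8)(4 6)

f' r' f'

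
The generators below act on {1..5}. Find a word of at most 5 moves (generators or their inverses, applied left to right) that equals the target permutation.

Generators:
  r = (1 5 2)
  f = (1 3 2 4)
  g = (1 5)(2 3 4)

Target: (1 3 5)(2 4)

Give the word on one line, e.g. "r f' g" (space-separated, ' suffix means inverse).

f' r' r' f f

  after f': (1 4 2 3)
  after r': (1 4 5)(2 3)
  after r': (1 4)(2 3 5)
  after f: (3 5 4)
  after f: (1 3 5)(2 4)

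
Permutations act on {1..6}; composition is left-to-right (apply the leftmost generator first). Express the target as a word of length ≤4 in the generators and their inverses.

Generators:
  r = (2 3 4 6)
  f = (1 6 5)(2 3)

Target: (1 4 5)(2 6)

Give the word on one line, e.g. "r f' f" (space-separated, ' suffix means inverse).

r f r'

  after r: (2 3 4 6)
  after f: (1 6 3 4 5)
  after r': (1 4 5)(2 6)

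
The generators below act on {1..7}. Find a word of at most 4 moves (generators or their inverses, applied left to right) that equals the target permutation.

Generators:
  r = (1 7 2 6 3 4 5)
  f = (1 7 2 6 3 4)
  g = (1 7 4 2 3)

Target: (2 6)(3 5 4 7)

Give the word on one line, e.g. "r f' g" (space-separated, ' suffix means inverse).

  after g: (1 7 4 2 3)
  after r': (2 6)(3 5 4 7)

g r'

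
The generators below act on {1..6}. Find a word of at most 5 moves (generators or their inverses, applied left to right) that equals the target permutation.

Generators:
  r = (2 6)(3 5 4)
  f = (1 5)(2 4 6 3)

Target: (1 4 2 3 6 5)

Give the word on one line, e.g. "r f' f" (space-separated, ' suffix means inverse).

f' r' f' f'

  after f': (1 5)(2 3 6 4)
  after r': (1 3 2 4 6 5)
  after f': (1 6)
  after f': (1 4 2 3 6 5)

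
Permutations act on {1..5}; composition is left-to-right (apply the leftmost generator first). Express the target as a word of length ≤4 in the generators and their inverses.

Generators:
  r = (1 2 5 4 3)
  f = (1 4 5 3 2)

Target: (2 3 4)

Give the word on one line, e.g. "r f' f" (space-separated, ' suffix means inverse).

  after r: (1 2 5 4 3)
  after f: (2 3 4)

r f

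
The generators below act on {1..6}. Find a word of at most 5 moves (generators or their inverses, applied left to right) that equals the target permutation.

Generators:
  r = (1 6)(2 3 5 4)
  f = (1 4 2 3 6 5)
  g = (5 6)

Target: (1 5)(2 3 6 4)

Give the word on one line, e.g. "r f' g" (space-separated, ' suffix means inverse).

g' r g'

  after g': (5 6)
  after r: (1 6 4 2 3 5)
  after g': (1 5)(2 3 6 4)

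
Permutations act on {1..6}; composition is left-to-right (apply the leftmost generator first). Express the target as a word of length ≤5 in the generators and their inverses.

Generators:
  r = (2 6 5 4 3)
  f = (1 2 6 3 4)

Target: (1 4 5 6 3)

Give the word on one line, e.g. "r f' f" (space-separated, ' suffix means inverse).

  after f': (1 4 3 6 2)
  after f': (1 3 2 4 6)
  after r: (1 2 3 6)(4 5)
  after f': (2 6 4 5 3)
  after f': (1 4 5 6 3)

f' f' r f' f'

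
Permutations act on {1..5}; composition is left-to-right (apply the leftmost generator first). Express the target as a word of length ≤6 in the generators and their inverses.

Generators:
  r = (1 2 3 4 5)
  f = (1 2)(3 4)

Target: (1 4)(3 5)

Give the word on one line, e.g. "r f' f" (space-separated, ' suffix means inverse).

  after f': (1 2)(3 4)
  after r': (2 5 4)
  after r': (1 5 3 2 4)
  after f': (1 5 4 2 3)
  after r': (1 4)(3 5)

f' r' r' f' r'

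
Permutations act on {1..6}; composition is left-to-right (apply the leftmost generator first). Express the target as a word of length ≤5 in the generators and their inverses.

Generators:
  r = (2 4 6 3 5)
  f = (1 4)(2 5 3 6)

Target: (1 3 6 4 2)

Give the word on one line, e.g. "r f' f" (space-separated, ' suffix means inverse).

  after r: (2 4 6 3 5)
  after f': (1 4 3 2)(5 6)
  after r: (1 6 2)(3 4 5)
  after r: (1 3 6 4 2)

r f' r r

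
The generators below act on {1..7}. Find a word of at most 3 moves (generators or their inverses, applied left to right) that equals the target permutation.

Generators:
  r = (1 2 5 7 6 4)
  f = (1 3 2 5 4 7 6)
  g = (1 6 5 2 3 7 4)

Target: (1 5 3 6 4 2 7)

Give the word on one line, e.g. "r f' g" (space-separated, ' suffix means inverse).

f' g

  after f': (1 6 7 4 5 2 3)
  after g: (1 5 3 6 4 2 7)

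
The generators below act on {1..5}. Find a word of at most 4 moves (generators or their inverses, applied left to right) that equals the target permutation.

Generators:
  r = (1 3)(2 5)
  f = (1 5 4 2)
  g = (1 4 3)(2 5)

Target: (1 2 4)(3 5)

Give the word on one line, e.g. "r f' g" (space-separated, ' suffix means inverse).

  after g': (1 3 4)(2 5)
  after g': (1 4 3)
  after f': (1 5)(2 4 3)
  after r: (1 2 4)(3 5)

g' g' f' r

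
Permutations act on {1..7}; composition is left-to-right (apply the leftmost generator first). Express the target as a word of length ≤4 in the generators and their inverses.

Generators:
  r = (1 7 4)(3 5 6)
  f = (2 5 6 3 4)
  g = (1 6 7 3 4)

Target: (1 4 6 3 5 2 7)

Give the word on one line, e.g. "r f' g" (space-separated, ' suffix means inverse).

f' r'

  after f': (2 4 3 6 5)
  after r': (1 4 6 3 5 2 7)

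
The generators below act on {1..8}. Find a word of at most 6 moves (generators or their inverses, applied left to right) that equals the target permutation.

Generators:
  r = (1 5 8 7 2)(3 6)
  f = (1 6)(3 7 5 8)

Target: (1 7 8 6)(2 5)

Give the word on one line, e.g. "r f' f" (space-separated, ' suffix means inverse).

  after r': (1 2 7 8 5)(3 6)
  after f': (1 2 3)(5 6 8 7)
  after f': (1 2 8 3 6 5)
  after r': (1 7 8 6)(2 5)

r' f' f' r'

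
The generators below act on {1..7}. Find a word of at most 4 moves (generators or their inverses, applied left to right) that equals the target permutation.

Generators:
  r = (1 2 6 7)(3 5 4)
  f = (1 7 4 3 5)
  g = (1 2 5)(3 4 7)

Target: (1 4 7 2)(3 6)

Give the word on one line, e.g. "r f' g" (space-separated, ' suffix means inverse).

r' g r'

  after r': (1 7 6 2)(3 4 5)
  after g: (1 3 7 6 5 4)
  after r': (1 4 7 2)(3 6)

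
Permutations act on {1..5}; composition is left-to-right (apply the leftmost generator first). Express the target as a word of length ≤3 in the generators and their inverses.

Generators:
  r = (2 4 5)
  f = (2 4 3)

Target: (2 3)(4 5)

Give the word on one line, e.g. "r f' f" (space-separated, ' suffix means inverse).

  after r: (2 4 5)
  after f: (2 3)(4 5)

r f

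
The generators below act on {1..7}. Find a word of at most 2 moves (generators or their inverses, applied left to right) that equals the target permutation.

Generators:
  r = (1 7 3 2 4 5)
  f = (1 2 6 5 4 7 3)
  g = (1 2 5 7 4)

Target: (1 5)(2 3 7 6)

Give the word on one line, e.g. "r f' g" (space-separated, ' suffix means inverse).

  after g': (1 4 7 5 2)
  after f': (1 5)(2 3 7 6)

g' f'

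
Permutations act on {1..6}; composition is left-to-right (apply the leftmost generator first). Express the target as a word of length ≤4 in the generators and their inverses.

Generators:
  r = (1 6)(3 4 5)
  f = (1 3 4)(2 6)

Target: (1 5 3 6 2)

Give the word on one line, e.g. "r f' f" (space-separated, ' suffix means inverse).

f' r

  after f': (1 4 3)(2 6)
  after r: (1 5 3 6 2)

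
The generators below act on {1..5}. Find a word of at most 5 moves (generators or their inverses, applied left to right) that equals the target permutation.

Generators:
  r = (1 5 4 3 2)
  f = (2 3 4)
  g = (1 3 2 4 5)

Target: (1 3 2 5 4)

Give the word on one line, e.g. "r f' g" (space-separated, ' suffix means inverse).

g g f

  after g: (1 3 2 4 5)
  after g: (1 2 5 3 4)
  after f: (1 3 2 5 4)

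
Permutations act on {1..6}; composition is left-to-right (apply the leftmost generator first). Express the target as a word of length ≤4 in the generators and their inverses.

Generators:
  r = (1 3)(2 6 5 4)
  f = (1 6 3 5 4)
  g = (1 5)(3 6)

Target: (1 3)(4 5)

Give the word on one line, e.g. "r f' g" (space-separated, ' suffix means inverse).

g f'

  after g: (1 5)(3 6)
  after f': (1 3)(4 5)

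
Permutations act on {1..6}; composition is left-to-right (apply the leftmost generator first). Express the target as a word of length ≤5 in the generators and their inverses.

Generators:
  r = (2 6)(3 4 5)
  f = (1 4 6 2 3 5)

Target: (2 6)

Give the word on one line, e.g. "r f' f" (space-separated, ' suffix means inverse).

f' r' f' r r

  after f': (1 5 3 2 6 4)
  after r': (1 4)(3 6)
  after f': (2 6)(3 4 5)
  after r: (3 5 4)
  after r: (2 6)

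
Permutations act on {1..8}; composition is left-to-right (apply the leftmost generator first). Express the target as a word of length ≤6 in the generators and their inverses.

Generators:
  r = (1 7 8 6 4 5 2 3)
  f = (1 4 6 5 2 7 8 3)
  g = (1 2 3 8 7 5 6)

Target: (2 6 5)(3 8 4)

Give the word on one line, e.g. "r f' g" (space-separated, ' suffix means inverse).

  after r': (1 3 2 5 4 6 8 7)
  after f': (1 8 2 6 7 3 5)
  after f': (1 7 8 5 3 6 2 4)
  after r': (2 6 5)(3 8 4)

r' f' f' r'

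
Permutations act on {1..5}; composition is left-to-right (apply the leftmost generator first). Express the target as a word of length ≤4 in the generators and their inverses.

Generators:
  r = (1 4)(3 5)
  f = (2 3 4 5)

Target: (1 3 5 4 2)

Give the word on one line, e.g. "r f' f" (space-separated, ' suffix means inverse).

  after f': (2 5 4 3)
  after r: (1 4 5)(2 3)
  after f: (1 5)(2 4)
  after r: (1 3 5 4 2)

f' r f r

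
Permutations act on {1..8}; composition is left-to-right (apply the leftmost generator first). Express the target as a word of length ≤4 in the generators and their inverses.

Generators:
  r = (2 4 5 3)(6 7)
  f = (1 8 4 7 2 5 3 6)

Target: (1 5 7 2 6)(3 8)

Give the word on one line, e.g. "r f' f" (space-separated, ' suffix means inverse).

r f' f' f'

  after r: (2 4 5 3)(6 7)
  after f': (1 6 4 2 8)(3 7)
  after f': (1 3 4 7 5 2)(6 8)
  after f': (1 5 7 2 6)(3 8)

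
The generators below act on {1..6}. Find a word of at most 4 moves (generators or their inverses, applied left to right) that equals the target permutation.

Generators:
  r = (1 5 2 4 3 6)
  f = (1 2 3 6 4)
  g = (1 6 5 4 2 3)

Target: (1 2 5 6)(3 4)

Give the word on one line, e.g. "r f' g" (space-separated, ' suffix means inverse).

g' f r f

  after g': (1 3 2 4 5 6)
  after f: (1 6 2)(4 5)
  after r: (2 5 3 6 4)
  after f: (1 2 5 6)(3 4)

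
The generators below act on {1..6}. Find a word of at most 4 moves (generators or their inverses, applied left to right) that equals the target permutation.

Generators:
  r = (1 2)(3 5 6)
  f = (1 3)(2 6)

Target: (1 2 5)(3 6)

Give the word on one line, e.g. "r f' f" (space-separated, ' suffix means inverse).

  after f: (1 3)(2 6)
  after r': (1 6)(2 5 3)
  after f: (1 2 5)(3 6)

f r' f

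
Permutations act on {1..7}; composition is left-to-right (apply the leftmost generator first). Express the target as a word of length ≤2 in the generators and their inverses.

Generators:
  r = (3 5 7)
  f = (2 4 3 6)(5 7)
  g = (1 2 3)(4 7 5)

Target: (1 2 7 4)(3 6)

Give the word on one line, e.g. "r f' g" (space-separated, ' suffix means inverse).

f g

  after f: (2 4 3 6)(5 7)
  after g: (1 2 7 4)(3 6)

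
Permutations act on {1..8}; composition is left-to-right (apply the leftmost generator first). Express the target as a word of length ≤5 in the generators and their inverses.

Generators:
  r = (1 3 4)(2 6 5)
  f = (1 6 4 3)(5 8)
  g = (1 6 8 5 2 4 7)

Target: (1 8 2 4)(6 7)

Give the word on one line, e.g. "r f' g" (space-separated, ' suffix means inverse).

f f g' r g

  after f: (1 6 4 3)(5 8)
  after f: (1 4)(3 6)
  after g': (1 2 5 8 6 3)(4 7)
  after r: (1 6 4 7)(5 8)
  after g: (1 8 2 4)(6 7)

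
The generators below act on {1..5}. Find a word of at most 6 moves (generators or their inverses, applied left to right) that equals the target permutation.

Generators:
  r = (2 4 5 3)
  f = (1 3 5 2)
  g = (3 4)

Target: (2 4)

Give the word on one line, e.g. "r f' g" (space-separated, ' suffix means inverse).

f r g' f g

  after f: (1 3 5 2)
  after r: (1 2)(4 5)
  after g': (1 2)(3 4 5)
  after f: (2 3 4)
  after g: (2 4)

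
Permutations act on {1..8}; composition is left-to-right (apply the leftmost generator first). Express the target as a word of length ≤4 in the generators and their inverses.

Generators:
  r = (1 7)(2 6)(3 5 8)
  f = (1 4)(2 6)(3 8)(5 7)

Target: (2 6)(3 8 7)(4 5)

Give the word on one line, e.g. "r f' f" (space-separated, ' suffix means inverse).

f' r f

  after f': (1 4)(2 6)(3 8)(5 7)
  after r: (1 4 7 8 5)
  after f: (2 6)(3 8 7)(4 5)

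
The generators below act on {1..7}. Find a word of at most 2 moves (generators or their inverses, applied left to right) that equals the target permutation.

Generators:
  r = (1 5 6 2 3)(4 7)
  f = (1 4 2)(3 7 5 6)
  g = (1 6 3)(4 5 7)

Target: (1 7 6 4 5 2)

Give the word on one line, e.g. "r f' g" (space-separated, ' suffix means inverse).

  after g': (1 3 6)(4 7 5)
  after f: (1 7 6 4 5 2)

g' f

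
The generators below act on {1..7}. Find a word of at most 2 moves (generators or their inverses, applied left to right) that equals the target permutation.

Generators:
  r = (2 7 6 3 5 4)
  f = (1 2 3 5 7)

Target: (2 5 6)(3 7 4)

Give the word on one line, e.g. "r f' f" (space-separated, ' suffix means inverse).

  after r': (2 4 5 3 6 7)
  after r': (2 5 6)(3 7 4)

r' r'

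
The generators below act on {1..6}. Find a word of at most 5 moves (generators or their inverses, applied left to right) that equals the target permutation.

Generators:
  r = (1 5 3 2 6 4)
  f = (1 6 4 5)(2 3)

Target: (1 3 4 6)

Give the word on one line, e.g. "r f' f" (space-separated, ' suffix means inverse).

  after r: (1 5 3 2 6 4)
  after r: (1 3 6)(2 4 5)
  after f': (1 2 6 5 3)
  after r': (1 3 4 6)

r r f' r'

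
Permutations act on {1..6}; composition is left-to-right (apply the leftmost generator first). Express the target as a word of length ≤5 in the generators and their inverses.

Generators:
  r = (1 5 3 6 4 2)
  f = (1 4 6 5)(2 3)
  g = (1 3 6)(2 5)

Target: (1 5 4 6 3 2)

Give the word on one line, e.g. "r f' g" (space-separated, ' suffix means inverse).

g r f r' f'

  after g: (1 3 6)(2 5)
  after r: (1 6 5)(2 3 4)
  after f: (1 5 4 3 6)
  after r': (2 4 5 6)
  after f': (1 5 4 6 3 2)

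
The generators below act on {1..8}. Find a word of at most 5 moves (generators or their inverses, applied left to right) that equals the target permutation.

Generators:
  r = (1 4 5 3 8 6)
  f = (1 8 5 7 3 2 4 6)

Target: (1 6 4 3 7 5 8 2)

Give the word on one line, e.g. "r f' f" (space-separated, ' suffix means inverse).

r' f r'

  after r': (1 6 8 3 5 4)
  after f: (2 4 8)(3 7)(5 6)
  after r': (1 6 4 3 7 5 8 2)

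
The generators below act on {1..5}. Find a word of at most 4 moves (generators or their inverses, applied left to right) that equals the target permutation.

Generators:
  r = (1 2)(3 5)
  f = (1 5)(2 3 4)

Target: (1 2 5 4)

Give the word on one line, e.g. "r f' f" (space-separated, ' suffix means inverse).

f r' f f

  after f: (1 5)(2 3 4)
  after r': (1 3 4)(2 5)
  after f: (1 4 5 3 2)
  after f: (1 2 5 4)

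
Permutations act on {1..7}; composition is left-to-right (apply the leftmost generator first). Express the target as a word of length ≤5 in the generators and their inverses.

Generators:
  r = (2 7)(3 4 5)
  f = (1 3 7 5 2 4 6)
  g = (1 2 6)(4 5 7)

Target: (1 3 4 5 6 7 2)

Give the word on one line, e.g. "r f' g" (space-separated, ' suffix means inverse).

r f' f' r'

  after r: (2 7)(3 4 5)
  after f': (1 6 4 7 5)(2 3)
  after f': (1 4 3 5 6 2)
  after r': (1 3 4 5 6 7 2)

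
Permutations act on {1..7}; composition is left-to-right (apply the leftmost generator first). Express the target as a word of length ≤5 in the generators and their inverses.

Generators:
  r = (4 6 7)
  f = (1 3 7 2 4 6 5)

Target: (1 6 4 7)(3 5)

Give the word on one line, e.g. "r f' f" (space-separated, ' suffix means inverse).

f' r' r' f'

  after f': (1 5 6 4 2 7 3)
  after r': (1 5 4 2 6 7 3)
  after r': (1 5 7 3)(2 4)
  after f': (1 6 4 7)(3 5)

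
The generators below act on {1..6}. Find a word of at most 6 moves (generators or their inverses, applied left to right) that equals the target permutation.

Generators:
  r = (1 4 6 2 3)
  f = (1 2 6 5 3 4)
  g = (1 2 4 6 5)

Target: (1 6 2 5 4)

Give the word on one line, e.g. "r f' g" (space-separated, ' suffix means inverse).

f' r f g'

  after f': (1 4 3 5 6 2)
  after r: (1 6 3 5 2 4)
  after f: (1 5 6 4 2)
  after g': (1 6 2 5 4)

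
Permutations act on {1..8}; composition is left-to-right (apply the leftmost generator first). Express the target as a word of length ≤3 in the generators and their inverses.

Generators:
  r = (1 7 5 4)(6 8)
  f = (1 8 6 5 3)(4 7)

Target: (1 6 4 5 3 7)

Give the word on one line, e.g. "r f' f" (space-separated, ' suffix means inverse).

  after f: (1 8 6 5 3)(4 7)
  after r: (1 6 4 5 3 7)

f r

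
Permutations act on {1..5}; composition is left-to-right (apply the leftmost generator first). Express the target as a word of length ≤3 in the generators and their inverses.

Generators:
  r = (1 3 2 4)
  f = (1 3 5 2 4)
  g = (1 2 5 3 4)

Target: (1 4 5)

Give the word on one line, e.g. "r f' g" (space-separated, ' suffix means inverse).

  after r': (1 4 2 3)
  after g: (2 4 5 3)
  after r': (1 4 5)

r' g r'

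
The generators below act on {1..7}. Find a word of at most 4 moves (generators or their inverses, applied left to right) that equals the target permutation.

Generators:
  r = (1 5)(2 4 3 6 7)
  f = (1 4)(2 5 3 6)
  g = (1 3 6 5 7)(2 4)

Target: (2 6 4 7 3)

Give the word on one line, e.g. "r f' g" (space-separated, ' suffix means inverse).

f r' g f

  after f: (1 4)(2 5 3 6)
  after r': (1 2)(4 5)(6 7)
  after g: (1 4 7 5 2 3 6)
  after f: (2 6 4 7 3)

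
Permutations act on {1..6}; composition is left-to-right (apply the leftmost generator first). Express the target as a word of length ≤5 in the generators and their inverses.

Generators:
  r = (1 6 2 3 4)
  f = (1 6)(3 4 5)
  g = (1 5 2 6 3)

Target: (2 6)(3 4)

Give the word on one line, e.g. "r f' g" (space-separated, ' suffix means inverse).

  after g': (1 3 6 2 5)
  after f': (1 5 6 2 4 3)
  after f': (1 4 5)(2 3 6)
  after g: (1 4 2)
  after r: (2 6)(3 4)

g' f' f' g r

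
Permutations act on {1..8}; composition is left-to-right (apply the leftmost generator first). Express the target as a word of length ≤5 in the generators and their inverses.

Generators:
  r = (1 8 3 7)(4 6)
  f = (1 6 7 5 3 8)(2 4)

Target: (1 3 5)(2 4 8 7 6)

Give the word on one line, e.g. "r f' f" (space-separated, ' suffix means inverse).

r f r' r'

  after r: (1 8 3 7)(4 6)
  after f: (2 4 7 6)(3 5)
  after r': (1 7 4 3 5 8)(2 6)
  after r': (1 3 5)(2 4 8 7 6)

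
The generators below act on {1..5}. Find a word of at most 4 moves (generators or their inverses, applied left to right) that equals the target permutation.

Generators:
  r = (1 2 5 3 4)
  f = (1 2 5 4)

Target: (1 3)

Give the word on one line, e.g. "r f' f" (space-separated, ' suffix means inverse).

  after f': (1 4 5 2)
  after r': (1 3 5)(2 4)
  after f': (1 3 2 5 4)
  after f': (1 3)

f' r' f' f'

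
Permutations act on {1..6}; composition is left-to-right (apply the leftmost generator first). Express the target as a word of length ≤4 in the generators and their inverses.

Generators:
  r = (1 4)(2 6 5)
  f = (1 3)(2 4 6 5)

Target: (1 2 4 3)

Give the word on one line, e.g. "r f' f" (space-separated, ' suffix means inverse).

r f'

  after r: (1 4)(2 6 5)
  after f': (1 2 4 3)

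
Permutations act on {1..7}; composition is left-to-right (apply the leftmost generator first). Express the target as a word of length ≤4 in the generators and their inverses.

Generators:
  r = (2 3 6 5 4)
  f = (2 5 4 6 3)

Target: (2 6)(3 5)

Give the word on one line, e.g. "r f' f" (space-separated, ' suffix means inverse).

f' r

  after f': (2 3 6 4 5)
  after r: (2 6)(3 5)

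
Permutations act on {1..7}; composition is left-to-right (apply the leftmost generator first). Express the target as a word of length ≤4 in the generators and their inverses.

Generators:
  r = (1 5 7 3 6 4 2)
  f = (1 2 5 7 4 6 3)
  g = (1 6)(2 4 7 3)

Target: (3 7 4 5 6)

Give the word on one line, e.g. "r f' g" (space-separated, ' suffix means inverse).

  after f': (1 3 6 4 7 5 2)
  after f': (1 6 7 2 3 4 5)
  after g: (3 7 4 5 6)

f' f' g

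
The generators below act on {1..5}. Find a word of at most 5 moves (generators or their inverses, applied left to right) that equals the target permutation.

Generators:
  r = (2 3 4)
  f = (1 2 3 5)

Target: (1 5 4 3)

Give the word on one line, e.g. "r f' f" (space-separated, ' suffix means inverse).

  after r': (2 4 3)
  after f': (1 5 3)(2 4)
  after r': (1 5 2 3)
  after r': (1 5 4 3)

r' f' r' r'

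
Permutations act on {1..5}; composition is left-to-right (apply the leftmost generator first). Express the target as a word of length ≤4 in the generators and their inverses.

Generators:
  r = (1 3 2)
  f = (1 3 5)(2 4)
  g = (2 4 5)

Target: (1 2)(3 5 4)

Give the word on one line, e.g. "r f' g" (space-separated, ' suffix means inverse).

  after g: (2 4 5)
  after f: (1 3 5 4)
  after r': (2 3 5 4)
  after r': (1 2)(3 5 4)

g f r' r'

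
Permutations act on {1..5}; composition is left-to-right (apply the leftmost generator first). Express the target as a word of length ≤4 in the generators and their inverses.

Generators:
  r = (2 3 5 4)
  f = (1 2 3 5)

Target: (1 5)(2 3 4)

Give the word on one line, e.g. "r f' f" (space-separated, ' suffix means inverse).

  after r: (2 3 5 4)
  after r: (2 5)(3 4)
  after f': (1 5)(2 3 4)

r r f'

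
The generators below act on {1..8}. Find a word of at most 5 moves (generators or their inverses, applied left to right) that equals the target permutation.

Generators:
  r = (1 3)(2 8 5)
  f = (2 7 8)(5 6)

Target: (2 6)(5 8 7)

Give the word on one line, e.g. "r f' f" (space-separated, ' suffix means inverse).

  after r': (1 3)(2 5 8)
  after f: (1 3)(2 6 5)(7 8)
  after r: (2 6)(5 8 7)

r' f r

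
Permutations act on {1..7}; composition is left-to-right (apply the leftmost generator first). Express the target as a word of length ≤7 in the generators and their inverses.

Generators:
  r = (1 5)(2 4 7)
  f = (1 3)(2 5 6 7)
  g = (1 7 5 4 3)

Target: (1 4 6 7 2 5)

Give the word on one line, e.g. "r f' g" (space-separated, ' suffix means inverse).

r' f' f' r r

  after r': (1 5)(2 7 4)
  after f': (1 2 6 5 3)(4 7)
  after f': (1 7 4 6 2 5)
  after r: (1 2)(4 6)
  after r: (1 4 6 7 2 5)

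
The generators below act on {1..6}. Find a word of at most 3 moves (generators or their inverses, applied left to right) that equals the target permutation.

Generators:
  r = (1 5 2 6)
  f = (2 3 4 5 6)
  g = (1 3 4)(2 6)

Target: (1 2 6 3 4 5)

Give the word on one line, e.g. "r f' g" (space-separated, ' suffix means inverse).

r g r

  after r: (1 5 2 6)
  after g: (1 5 6 3 4)
  after r: (1 2 6 3 4 5)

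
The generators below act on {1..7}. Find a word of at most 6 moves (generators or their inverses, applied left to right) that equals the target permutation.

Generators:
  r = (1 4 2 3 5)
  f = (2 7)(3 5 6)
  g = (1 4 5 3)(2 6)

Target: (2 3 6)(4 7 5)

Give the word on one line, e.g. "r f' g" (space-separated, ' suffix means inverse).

g f g' f'

  after g: (1 4 5 3)(2 6)
  after f: (1 4 6 7 2 3)
  after g': (2 5 4)(6 7)
  after f': (2 3 6)(4 7 5)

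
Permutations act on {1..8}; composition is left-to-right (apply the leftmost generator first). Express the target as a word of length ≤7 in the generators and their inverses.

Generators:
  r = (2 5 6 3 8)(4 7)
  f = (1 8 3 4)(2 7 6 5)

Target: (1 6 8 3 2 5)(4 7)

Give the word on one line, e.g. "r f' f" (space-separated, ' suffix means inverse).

  after f': (1 4 3 8)(2 5 6 7)
  after f': (1 3)(2 6)(4 8)(5 7)
  after r': (1 6 8 7 2 5 4 3)
  after f: (1 5)(3 8 6)
  after r: (1 6 8 3 2 5)(4 7)

f' f' r' f r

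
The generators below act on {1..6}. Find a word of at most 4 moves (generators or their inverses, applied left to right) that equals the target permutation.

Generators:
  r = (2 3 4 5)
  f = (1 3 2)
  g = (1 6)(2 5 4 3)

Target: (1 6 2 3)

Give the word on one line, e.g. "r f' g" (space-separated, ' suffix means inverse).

r' g' f'

  after r': (2 5 4 3)
  after g': (1 6)
  after f': (1 6 2 3)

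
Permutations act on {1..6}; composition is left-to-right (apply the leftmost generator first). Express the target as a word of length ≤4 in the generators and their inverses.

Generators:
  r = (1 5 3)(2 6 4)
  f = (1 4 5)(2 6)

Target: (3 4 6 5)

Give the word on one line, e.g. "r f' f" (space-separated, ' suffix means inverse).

r' r' f

  after r': (1 3 5)(2 4 6)
  after r': (1 5 3)(2 6 4)
  after f: (3 4 6 5)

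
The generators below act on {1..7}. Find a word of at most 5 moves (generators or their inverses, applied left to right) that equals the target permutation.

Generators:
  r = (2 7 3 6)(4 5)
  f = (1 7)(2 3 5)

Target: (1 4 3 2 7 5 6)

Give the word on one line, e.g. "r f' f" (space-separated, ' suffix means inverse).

  after r': (2 6 3 7)(4 5)
  after f': (1 7 5 4 3)(2 6)
  after r: (1 3)(4 6 7)
  after f: (1 5 2 3 7 4 6)
  after r': (1 4 3 2 7 5 6)

r' f' r f r'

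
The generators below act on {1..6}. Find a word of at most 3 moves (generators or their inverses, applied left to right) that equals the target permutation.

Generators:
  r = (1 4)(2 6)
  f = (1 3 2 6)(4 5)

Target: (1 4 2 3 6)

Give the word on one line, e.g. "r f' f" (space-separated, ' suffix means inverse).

  after r': (1 4)(2 6)
  after f: (1 5 4 3 2)
  after f: (1 4 2 3 6)

r' f f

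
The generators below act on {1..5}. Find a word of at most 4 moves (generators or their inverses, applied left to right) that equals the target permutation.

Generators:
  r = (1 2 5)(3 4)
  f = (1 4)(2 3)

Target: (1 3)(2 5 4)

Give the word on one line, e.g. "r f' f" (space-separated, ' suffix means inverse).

  after r: (1 2 5)(3 4)
  after f': (1 3)(2 5 4)

r f'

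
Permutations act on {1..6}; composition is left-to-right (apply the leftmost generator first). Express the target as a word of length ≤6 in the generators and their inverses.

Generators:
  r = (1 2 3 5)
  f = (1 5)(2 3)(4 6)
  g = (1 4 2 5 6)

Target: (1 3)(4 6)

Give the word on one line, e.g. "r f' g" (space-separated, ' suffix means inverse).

  after f: (1 5)(2 3)(4 6)
  after r': (1 3)(4 6)
  after f: (1 2 3 5)
  after f: (1 3)(4 6)

f r' f f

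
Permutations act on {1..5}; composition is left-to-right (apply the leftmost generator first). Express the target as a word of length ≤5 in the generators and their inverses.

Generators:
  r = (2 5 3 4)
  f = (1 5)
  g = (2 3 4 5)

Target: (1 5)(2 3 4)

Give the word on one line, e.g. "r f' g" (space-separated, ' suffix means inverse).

r g r' r' f

  after r: (2 5 3 4)
  after g: (3 5 4)
  after r': (2 4 5 3)
  after r': (2 3 4)
  after f: (1 5)(2 3 4)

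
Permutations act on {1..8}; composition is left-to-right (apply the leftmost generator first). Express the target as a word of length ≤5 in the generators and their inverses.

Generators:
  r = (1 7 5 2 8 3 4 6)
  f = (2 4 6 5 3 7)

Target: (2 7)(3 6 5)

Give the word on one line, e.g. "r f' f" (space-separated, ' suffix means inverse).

r' f r' r' f'

  after r': (1 6 4 3 8 2 5 7)
  after f: (1 5 2 3 8 4 7)
  after r': (1 7 6 4)(2 8 3)
  after r': (3 5 7 4 6)
  after f': (2 7)(3 6 5)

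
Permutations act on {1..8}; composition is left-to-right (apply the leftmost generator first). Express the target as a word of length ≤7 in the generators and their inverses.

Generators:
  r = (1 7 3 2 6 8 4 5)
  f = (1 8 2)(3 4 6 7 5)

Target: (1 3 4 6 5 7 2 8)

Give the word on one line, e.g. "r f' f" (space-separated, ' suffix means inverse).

  after f': (1 2 8)(3 5 7 6 4)
  after f': (1 8 2)(3 7 4 5 6)
  after r': (1 6 7 8 3)(2 5)
  after r': (1 2 4 8 7 6)(3 5)
  after r': (1 3 4 6 5 7 2 8)

f' f' r' r' r'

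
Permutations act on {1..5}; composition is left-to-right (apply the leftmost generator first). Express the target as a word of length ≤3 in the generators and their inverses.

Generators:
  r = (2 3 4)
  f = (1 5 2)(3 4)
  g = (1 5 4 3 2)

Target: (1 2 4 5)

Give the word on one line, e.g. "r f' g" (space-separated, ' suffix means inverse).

  after r: (2 3 4)
  after f': (1 2 4 5)

r f'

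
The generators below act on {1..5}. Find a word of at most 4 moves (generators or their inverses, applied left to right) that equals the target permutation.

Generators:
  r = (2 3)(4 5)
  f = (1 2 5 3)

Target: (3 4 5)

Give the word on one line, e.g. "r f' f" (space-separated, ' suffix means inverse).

  after r: (2 3)(4 5)
  after f: (1 2)(3 5 4)
  after r: (1 3 4 2)
  after f: (3 4 5)

r f r f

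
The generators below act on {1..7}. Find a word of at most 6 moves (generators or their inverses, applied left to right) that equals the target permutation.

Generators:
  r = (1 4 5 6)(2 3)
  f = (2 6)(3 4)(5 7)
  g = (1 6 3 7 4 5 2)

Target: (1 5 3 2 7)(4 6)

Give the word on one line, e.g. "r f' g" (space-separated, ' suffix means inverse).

  after r: (1 4 5 6)(2 3)
  after r: (1 5)(4 6)
  after f': (1 7 5)(2 6 3 4)
  after g: (1 4)(2 3 5 6 7)
  after g: (1 5 3 2 7)(4 6)

r r f' g g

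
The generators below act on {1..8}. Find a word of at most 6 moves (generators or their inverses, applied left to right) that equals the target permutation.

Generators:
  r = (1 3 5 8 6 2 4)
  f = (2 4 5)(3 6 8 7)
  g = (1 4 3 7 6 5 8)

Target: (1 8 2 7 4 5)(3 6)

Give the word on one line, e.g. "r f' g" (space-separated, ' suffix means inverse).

  after g: (1 4 3 7 6 5 8)
  after f': (1 2 5 6 4 7 3 8)
  after r: (1 4 7 5 2 8 3 6)
  after f: (1 5 4 3 8 6)(2 7)
  after r: (1 8 2 7 4 5)(3 6)

g f' r f r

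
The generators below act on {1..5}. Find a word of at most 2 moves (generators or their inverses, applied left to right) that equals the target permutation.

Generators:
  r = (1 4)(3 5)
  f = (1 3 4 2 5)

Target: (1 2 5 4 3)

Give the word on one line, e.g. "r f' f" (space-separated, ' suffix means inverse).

r' f

  after r': (1 4)(3 5)
  after f: (1 2 5 4 3)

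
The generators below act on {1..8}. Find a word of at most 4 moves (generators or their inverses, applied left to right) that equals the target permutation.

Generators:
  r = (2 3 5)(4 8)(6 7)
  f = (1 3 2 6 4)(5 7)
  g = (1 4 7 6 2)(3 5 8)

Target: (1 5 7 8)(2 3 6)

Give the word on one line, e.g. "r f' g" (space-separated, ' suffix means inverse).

  after r: (2 3 5)(4 8)(6 7)
  after f: (1 3 7 4 8)(5 6)
  after r: (1 5 7 8)(2 3 6)

r f r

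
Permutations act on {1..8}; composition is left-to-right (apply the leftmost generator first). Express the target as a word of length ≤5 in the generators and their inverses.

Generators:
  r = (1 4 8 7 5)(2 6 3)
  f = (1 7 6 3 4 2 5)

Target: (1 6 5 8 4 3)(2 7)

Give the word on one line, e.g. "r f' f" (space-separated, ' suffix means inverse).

r f r' f'

  after r: (1 4 8 7 5)(2 6 3)
  after f: (1 2 3 5 7)(4 8 6)
  after r': (1 3 7 5 8 2 6)
  after f': (1 6 5 8 4 3)(2 7)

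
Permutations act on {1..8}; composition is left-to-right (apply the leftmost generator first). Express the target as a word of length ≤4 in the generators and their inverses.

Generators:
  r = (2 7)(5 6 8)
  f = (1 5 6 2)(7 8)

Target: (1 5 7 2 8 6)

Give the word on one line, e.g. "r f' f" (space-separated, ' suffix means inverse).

f' f' r'

  after f': (1 2 6 5)(7 8)
  after f': (1 6)(2 5)
  after r': (1 5 7 2 8 6)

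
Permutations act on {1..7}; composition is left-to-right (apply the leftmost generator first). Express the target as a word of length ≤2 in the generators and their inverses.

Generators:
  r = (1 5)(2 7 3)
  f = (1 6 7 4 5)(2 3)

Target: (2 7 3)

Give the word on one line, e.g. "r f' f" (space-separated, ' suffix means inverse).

  after r': (1 5)(2 3 7)
  after r': (2 7 3)

r' r'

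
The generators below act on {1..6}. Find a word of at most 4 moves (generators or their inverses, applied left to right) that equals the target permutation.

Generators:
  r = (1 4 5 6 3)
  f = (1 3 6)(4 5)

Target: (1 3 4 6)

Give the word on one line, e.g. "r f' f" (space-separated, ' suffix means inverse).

  after f': (1 6 3)(4 5)
  after r: (1 3 4 6)

f' r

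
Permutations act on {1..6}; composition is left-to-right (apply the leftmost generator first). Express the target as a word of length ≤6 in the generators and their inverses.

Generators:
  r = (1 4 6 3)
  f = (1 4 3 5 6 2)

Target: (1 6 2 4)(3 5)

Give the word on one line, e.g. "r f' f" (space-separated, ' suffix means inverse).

  after f: (1 4 3 5 6 2)
  after r': (2 3 5 4 6)
  after r': (1 3 5)(2 6)
  after r': (1 6 2 4)(3 5)

f r' r' r'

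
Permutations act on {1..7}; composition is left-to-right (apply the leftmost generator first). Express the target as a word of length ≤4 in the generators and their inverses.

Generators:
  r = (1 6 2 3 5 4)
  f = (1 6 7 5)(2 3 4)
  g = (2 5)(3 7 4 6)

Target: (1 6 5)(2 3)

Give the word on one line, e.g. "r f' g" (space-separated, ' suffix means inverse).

g g f

  after g: (2 5)(3 7 4 6)
  after g: (3 4)(6 7)
  after f: (1 6 5)(2 3)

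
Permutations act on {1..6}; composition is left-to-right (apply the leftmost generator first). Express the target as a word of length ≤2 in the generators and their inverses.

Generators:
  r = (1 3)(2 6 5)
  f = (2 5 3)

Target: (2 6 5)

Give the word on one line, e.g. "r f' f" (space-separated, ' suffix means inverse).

r' r'

  after r': (1 3)(2 5 6)
  after r': (2 6 5)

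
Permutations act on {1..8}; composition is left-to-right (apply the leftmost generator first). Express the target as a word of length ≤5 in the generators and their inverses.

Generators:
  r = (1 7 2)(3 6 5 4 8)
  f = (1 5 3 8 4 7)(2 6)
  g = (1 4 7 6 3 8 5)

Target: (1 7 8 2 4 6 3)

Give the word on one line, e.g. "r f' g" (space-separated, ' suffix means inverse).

  after g': (1 5 8 3 6 7 4)
  after f: (1 3 2 6)(4 5)
  after g: (1 8 5 7 6 4)(2 3)
  after r': (1 4 2 8 6 5)(3 7)
  after f: (1 7 8 2 4 6 3)

g' f g r' f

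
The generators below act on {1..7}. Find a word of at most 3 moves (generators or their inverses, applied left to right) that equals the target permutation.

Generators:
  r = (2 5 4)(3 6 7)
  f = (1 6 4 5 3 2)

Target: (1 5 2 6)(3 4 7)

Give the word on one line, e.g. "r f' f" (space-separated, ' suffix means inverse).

f' r

  after f': (1 2 3 5 4 6)
  after r: (1 5 2 6)(3 4 7)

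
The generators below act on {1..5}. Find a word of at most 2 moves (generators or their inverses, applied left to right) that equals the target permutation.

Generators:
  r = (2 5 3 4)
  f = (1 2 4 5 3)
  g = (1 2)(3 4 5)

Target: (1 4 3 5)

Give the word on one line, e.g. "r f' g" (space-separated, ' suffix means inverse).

  after g: (1 2)(3 4 5)
  after f: (1 4 3 5)

g f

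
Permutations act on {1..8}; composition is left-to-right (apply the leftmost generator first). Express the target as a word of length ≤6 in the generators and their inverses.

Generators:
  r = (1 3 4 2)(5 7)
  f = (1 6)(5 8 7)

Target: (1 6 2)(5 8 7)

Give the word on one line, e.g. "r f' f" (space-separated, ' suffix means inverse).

r f r' f'

  after r: (1 3 4 2)(5 7)
  after f: (1 3 4 2 6)(7 8)
  after r': (2 6)(5 7 8)
  after f': (1 6 2)(5 8 7)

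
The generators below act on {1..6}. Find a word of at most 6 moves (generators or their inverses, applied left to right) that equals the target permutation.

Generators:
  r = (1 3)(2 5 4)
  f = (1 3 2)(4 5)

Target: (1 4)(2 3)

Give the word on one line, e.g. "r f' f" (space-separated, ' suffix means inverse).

f r' f' r'

  after f: (1 3 2)(4 5)
  after r': (2 3 4)
  after f': (1 2)(3 5 4)
  after r': (1 4)(2 3)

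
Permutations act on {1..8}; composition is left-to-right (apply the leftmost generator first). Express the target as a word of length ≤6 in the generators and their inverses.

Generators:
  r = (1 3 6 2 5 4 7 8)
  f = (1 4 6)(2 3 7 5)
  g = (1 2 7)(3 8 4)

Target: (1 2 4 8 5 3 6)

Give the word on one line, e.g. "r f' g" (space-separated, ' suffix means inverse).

g g f' f'

  after g: (1 2 7)(3 8 4)
  after g: (1 7 2)(3 4 8)
  after f': (1 3)(2 6 4 8)(5 7)
  after f': (1 2 4 8 5 3 6)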